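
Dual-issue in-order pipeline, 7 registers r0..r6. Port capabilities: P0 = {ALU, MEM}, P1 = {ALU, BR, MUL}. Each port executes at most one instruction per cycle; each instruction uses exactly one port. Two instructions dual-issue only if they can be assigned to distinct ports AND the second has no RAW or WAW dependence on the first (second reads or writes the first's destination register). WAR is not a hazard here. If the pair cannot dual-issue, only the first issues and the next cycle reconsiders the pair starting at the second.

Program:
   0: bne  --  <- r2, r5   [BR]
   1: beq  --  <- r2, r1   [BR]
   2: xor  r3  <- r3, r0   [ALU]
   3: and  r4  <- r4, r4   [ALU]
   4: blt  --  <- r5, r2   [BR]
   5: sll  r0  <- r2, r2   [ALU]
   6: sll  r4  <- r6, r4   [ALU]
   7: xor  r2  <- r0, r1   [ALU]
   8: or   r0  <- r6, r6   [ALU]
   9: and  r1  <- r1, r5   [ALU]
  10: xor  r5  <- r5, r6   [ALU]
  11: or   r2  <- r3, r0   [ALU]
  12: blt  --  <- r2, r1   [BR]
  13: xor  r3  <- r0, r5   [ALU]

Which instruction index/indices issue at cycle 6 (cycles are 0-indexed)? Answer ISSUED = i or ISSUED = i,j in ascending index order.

ISSUED = 11

  cy0 -> i0 (bne) no-port BR/BR
  cy1 -> i1&i2 (beq/xor) pair
  cy2 -> i3&i4 (and/blt) pair
  cy3 -> i5&i6 (sll/sll) pair
  cy4 -> i7&i8 (xor/or) pair
  cy5 -> i9&i10 (and/xor) pair
  cy6 -> i11 (or) RAW r2
  cy7 -> i12&i13 (blt/xor) pair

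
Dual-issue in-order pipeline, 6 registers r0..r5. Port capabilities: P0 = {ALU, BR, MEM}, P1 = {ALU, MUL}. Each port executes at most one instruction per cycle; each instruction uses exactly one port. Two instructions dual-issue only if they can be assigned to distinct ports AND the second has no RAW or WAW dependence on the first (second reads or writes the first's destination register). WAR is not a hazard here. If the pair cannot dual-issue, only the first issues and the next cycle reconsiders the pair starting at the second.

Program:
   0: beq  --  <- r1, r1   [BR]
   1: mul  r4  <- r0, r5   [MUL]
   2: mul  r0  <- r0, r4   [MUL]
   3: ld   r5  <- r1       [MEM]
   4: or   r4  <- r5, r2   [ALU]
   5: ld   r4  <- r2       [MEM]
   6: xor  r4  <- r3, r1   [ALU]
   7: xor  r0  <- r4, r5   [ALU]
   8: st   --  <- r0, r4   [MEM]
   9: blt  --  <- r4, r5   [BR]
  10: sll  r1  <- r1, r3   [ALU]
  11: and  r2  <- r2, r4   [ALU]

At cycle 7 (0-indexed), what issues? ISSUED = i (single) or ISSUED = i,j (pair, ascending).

c0: i0+i1 beq+mul  2-wide
c1: i2+i3 mul+ld  2-wide
c2: i4 or  WAW r4
c3: i5 ld  WAW r4
c4: i6 xor  RAW r4
c5: i7 xor  RAW r0
c6: i8 st  no-port MEM/BR
c7: i9+i10 blt+sll  2-wide
c8: i11 and  tail

ISSUED = 9,10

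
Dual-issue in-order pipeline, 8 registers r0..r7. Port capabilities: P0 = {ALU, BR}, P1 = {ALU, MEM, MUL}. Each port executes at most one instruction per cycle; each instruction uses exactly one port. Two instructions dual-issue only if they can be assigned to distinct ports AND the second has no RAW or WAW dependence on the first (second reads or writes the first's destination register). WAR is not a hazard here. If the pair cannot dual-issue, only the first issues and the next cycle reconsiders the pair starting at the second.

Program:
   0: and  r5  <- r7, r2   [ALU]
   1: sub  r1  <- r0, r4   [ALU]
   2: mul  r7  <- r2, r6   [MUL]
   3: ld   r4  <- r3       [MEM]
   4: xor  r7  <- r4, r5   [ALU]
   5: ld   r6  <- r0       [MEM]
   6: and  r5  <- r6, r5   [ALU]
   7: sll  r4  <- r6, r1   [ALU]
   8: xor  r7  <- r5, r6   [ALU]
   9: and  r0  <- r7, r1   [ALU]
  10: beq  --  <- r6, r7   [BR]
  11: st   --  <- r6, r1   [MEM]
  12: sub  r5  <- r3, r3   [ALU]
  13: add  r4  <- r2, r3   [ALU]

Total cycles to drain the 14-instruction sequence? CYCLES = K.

#0 head=0: and.ALU+sub.ALU i0/i1 2-wide
#1 head=2: mul.MUL i2 no-port MUL/MEM
#2 head=3: ld.MEM i3 RAW r4
#3 head=4: xor.ALU+ld.MEM i4/i5 2-wide
#4 head=6: and.ALU+sll.ALU i6/i7 2-wide
#5 head=8: xor.ALU i8 RAW r7
#6 head=9: and.ALU+beq.BR i9/i10 2-wide
#7 head=11: st.MEM+sub.ALU i11/i12 2-wide
#8 head=13: add.ALU i13 tail

CYCLES = 9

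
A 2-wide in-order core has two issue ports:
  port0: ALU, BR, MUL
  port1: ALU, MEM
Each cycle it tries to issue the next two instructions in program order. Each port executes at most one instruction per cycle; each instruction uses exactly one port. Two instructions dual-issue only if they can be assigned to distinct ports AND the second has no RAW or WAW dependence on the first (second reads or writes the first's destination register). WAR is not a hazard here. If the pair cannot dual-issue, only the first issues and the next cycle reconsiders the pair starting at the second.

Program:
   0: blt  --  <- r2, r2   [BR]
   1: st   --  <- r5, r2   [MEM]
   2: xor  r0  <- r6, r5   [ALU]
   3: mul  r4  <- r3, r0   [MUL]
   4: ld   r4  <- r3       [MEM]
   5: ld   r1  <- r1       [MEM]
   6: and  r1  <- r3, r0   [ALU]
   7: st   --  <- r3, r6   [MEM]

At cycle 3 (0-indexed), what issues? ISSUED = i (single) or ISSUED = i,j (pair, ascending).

ISSUED = 4

0. blt.BR;st.MEM @i0/i1  | dual
1. xor.ALU @i2  | RAW r0
2. mul.MUL @i3  | WAW r4
3. ld.MEM @i4  | no-port MEM/MEM
4. ld.MEM @i5  | WAW r1
5. and.ALU;st.MEM @i6/i7  | dual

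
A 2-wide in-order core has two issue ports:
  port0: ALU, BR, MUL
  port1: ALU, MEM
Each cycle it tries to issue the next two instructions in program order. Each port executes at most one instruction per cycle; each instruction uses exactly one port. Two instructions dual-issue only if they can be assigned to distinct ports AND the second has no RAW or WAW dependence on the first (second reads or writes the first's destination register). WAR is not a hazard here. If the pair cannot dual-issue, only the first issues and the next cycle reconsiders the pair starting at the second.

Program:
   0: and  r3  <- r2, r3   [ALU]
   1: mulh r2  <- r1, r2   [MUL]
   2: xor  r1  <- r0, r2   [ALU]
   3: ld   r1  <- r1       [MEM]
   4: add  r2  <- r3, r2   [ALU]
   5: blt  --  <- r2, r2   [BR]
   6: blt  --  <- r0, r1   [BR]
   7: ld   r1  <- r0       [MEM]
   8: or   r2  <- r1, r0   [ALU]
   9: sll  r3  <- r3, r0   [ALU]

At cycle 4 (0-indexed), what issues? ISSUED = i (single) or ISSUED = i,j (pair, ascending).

[0] i0+i1  and.ALU;mulh.MUL  -- pair
[1] i2  xor.ALU  -- RAW+WAW r1
[2] i3+i4  ld.MEM;add.ALU  -- pair
[3] i5  blt.BR  -- no-port BR/BR
[4] i6+i7  blt.BR;ld.MEM  -- pair
[5] i8+i9  or.ALU;sll.ALU  -- pair

ISSUED = 6,7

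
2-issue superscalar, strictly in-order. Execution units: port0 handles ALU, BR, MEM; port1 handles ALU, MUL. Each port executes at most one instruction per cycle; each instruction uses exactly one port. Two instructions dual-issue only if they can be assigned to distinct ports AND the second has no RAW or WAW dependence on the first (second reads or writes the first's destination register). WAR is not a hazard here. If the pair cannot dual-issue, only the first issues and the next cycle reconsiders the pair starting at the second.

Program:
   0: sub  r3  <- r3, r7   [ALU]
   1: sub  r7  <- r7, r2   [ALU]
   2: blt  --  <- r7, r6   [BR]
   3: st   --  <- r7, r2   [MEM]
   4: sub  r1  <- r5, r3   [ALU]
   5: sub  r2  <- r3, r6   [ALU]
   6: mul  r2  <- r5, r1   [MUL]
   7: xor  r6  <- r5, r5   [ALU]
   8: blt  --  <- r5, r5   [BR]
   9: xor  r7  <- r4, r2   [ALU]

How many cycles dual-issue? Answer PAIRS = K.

PAIRS = 4

c0: i0&i1 sub;sub  pair
c1: i2 blt  no-port BR/MEM
c2: i3&i4 st;sub  pair
c3: i5 sub  WAW r2
c4: i6&i7 mul;xor  pair
c5: i8&i9 blt;xor  pair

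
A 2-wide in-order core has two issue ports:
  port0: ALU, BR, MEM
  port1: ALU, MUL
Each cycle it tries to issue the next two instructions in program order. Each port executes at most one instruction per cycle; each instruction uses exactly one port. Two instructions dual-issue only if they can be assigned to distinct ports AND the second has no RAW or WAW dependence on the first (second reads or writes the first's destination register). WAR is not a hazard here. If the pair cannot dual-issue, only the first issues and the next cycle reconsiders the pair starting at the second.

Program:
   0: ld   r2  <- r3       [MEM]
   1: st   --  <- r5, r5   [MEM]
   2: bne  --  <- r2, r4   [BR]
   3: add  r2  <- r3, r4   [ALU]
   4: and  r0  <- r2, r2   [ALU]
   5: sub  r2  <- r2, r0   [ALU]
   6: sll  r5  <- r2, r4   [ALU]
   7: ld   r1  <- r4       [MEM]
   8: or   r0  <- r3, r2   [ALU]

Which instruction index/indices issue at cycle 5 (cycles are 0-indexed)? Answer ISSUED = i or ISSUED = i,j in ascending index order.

ISSUED = 6,7

t=0 i0:ld.MEM ; no-port MEM/MEM
t=1 i1:st.MEM ; no-port MEM/BR
t=2 i2/i3:bne.BR add.ALU ; dual
t=3 i4:and.ALU ; RAW r0
t=4 i5:sub.ALU ; RAW r2
t=5 i6/i7:sll.ALU ld.MEM ; dual
t=6 i8:or.ALU ; tail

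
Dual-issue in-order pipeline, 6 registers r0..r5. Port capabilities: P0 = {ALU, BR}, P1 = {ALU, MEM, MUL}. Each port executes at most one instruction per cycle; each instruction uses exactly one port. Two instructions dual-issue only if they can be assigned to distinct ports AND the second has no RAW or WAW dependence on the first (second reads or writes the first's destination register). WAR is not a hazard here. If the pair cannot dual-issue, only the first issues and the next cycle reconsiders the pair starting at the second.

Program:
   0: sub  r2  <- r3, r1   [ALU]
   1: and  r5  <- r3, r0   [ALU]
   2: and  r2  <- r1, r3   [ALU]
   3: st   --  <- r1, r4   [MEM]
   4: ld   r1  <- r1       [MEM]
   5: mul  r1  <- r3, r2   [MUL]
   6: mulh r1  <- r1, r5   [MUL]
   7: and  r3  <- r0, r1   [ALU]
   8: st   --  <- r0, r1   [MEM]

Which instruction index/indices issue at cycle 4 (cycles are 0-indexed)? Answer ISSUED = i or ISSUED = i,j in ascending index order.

0. sub/and @i0/i1  | 2-wide
1. and/st @i2/i3  | 2-wide
2. ld @i4  | no-port MEM/MUL
3. mul @i5  | no-port MUL/MUL
4. mulh @i6  | RAW r1
5. and/st @i7/i8  | 2-wide

ISSUED = 6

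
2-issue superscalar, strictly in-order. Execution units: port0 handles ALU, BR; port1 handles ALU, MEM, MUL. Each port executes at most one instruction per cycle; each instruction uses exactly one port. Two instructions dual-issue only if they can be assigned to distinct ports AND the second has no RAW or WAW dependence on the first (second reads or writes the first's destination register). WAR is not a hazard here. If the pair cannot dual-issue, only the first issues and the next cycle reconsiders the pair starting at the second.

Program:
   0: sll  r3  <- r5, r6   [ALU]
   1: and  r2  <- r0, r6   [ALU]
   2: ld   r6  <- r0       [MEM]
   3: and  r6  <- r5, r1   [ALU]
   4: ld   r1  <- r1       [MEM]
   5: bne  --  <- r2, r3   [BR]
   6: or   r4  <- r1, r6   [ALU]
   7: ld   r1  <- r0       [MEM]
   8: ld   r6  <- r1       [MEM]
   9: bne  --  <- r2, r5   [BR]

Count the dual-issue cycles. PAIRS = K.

  cy0 -> i0,i1 (sll;and) pair
  cy1 -> i2 (ld) WAW r6
  cy2 -> i3,i4 (and;ld) pair
  cy3 -> i5,i6 (bne;or) pair
  cy4 -> i7 (ld) no-port MEM/MEM
  cy5 -> i8,i9 (ld;bne) pair

PAIRS = 4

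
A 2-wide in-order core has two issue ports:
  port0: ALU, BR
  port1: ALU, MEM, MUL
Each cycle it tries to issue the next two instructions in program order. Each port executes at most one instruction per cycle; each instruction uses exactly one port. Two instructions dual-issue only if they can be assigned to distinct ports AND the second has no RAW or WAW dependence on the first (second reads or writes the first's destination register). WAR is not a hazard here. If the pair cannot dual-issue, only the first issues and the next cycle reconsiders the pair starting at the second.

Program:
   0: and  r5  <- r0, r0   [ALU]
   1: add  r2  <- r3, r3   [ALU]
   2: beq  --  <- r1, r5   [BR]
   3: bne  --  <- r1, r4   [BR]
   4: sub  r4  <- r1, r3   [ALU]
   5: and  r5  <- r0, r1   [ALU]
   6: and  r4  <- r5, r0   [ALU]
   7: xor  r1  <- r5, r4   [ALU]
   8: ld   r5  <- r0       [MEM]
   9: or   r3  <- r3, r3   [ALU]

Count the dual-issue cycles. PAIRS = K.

PAIRS = 3

c0: i0+i1 and;add  dual
c1: i2 beq  no-port BR/BR
c2: i3+i4 bne;sub  dual
c3: i5 and  RAW r5
c4: i6 and  RAW r4
c5: i7+i8 xor;ld  dual
c6: i9 or  tail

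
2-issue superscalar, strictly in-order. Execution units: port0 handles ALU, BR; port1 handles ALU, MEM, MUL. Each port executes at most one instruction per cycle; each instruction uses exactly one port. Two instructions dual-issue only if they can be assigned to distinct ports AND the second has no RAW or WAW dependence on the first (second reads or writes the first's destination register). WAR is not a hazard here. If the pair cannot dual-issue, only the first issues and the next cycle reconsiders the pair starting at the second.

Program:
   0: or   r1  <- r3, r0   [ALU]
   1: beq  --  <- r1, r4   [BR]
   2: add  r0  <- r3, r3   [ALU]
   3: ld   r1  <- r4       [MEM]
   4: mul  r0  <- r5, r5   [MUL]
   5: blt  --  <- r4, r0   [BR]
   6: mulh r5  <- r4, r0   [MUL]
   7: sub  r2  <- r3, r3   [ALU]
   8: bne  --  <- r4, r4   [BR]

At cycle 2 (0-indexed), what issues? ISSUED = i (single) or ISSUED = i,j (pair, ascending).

#0 head=0: or.ALU i0 RAW r1
#1 head=1: beq.BR/add.ALU i1/i2 pair
#2 head=3: ld.MEM i3 no-port MEM/MUL
#3 head=4: mul.MUL i4 RAW r0
#4 head=5: blt.BR/mulh.MUL i5/i6 pair
#5 head=7: sub.ALU/bne.BR i7/i8 pair

ISSUED = 3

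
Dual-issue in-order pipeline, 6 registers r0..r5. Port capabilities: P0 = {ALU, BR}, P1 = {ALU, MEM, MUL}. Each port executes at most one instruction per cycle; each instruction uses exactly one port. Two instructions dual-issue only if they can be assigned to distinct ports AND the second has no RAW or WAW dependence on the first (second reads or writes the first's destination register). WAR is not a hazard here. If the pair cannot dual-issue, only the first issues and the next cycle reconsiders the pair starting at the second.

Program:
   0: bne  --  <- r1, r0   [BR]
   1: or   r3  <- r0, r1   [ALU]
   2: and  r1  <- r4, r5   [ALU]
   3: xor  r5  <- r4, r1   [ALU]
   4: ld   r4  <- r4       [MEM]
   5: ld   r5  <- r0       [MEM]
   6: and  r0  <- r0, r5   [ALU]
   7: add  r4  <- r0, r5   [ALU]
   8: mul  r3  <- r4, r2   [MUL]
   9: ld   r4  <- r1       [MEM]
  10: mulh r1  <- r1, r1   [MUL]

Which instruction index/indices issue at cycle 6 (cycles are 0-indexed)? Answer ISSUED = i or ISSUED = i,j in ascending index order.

ISSUED = 8

[0] i0,i1  bne+or  -- 2-wide
[1] i2  and  -- RAW r1
[2] i3,i4  xor+ld  -- 2-wide
[3] i5  ld  -- RAW r5
[4] i6  and  -- RAW r0
[5] i7  add  -- RAW r4
[6] i8  mul  -- no-port MUL/MEM
[7] i9  ld  -- no-port MEM/MUL
[8] i10  mulh  -- tail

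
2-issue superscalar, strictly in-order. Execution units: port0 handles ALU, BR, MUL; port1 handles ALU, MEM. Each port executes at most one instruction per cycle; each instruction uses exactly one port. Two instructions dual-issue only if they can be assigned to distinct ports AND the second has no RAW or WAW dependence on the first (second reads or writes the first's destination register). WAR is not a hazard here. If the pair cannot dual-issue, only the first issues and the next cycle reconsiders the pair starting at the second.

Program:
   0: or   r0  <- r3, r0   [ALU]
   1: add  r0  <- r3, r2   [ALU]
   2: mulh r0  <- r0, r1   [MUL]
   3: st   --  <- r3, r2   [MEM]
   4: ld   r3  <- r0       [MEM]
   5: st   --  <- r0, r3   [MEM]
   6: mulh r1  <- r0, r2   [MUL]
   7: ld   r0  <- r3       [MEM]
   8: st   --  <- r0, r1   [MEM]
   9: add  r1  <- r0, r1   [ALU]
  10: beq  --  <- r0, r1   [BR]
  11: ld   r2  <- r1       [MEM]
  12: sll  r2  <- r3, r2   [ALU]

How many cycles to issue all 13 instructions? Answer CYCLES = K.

CYCLES = 9

0. or.ALU @i0  | WAW r0
1. add.ALU @i1  | RAW+WAW r0
2. mulh.MUL st.MEM @i2&i3  | pair
3. ld.MEM @i4  | no-port MEM/MEM
4. st.MEM mulh.MUL @i5&i6  | pair
5. ld.MEM @i7  | no-port MEM/MEM
6. st.MEM add.ALU @i8&i9  | pair
7. beq.BR ld.MEM @i10&i11  | pair
8. sll.ALU @i12  | tail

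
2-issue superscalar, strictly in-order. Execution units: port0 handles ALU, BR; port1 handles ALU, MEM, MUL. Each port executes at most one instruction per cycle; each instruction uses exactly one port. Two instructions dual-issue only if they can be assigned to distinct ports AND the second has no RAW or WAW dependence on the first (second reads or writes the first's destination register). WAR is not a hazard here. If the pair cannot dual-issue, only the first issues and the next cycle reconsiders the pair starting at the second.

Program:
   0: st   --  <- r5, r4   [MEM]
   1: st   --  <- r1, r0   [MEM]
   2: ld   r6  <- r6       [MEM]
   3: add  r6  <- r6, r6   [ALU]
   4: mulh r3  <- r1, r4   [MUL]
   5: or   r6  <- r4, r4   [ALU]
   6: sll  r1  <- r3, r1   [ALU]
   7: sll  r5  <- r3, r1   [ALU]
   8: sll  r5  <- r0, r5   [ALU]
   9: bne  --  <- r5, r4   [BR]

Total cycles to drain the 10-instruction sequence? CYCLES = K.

CYCLES = 8

#0 head=0: st i0 no-port MEM/MEM
#1 head=1: st i1 no-port MEM/MEM
#2 head=2: ld i2 RAW+WAW r6
#3 head=3: add;mulh i3,i4 2-wide
#4 head=5: or;sll i5,i6 2-wide
#5 head=7: sll i7 RAW+WAW r5
#6 head=8: sll i8 RAW r5
#7 head=9: bne i9 tail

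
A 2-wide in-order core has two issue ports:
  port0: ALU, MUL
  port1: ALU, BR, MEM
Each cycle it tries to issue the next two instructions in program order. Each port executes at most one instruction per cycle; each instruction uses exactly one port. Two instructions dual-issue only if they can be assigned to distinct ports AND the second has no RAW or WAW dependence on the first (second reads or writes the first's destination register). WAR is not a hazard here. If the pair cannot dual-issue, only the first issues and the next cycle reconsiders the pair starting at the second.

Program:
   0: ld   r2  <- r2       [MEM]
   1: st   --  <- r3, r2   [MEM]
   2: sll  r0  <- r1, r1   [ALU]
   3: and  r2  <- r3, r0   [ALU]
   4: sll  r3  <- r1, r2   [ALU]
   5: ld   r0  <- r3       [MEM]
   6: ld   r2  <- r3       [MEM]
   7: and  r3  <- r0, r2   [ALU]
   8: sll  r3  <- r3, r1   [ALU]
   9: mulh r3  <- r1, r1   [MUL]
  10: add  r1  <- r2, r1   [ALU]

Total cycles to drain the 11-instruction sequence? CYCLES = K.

c0: i0 ld.MEM  no-port MEM/MEM
c1: i1/i2 st.MEM sll.ALU  dual
c2: i3 and.ALU  RAW r2
c3: i4 sll.ALU  RAW r3
c4: i5 ld.MEM  no-port MEM/MEM
c5: i6 ld.MEM  RAW r2
c6: i7 and.ALU  RAW+WAW r3
c7: i8 sll.ALU  WAW r3
c8: i9/i10 mulh.MUL add.ALU  dual

CYCLES = 9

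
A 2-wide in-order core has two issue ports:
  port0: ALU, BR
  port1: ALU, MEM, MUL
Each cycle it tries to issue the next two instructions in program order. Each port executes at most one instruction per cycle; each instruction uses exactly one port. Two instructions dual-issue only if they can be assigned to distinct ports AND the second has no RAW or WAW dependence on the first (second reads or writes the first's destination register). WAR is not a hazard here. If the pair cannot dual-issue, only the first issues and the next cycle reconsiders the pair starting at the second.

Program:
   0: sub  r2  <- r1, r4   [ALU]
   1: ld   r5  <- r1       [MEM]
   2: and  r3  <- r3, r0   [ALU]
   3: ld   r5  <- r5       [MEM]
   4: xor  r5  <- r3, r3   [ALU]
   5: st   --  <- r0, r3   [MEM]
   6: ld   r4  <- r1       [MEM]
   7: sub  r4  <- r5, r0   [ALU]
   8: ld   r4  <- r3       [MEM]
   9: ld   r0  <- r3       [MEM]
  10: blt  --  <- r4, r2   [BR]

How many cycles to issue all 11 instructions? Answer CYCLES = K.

t=0 i0,i1:sub.ALU;ld.MEM ; dual
t=1 i2,i3:and.ALU;ld.MEM ; dual
t=2 i4,i5:xor.ALU;st.MEM ; dual
t=3 i6:ld.MEM ; WAW r4
t=4 i7:sub.ALU ; WAW r4
t=5 i8:ld.MEM ; no-port MEM/MEM
t=6 i9,i10:ld.MEM;blt.BR ; dual

CYCLES = 7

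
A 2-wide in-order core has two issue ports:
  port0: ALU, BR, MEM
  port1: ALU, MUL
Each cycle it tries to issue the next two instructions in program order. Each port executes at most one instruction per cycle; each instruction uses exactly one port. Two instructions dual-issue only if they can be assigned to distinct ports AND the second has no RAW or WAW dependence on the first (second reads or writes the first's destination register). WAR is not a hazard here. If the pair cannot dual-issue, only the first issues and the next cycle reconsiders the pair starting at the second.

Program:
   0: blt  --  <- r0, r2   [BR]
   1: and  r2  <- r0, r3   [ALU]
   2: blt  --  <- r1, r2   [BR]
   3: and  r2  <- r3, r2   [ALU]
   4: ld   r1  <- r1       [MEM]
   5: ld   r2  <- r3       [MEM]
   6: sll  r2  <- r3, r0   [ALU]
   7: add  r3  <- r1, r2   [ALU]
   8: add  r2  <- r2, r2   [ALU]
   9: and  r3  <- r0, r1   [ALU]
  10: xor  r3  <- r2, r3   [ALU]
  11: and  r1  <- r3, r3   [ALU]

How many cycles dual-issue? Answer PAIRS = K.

t=0 i0+i1:blt and ; pair
t=1 i2+i3:blt and ; pair
t=2 i4:ld ; no-port MEM/MEM
t=3 i5:ld ; WAW r2
t=4 i6:sll ; RAW r2
t=5 i7+i8:add add ; pair
t=6 i9:and ; RAW+WAW r3
t=7 i10:xor ; RAW r3
t=8 i11:and ; tail

PAIRS = 3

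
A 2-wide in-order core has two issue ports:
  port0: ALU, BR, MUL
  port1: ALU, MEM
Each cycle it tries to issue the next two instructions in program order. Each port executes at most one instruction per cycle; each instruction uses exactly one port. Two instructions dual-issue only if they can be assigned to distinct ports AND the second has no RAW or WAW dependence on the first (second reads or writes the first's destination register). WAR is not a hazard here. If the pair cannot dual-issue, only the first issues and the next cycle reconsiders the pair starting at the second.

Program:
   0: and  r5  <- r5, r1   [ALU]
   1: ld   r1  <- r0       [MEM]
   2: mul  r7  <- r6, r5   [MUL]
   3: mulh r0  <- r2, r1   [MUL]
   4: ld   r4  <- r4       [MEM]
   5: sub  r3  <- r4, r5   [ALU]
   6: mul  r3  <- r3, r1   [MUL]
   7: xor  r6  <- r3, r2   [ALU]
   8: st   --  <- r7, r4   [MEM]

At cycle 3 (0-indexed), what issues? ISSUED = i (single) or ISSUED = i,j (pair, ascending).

ISSUED = 5

  cy0 -> i0/i1 (and;ld) dual
  cy1 -> i2 (mul) no-port MUL/MUL
  cy2 -> i3/i4 (mulh;ld) dual
  cy3 -> i5 (sub) RAW+WAW r3
  cy4 -> i6 (mul) RAW r3
  cy5 -> i7/i8 (xor;st) dual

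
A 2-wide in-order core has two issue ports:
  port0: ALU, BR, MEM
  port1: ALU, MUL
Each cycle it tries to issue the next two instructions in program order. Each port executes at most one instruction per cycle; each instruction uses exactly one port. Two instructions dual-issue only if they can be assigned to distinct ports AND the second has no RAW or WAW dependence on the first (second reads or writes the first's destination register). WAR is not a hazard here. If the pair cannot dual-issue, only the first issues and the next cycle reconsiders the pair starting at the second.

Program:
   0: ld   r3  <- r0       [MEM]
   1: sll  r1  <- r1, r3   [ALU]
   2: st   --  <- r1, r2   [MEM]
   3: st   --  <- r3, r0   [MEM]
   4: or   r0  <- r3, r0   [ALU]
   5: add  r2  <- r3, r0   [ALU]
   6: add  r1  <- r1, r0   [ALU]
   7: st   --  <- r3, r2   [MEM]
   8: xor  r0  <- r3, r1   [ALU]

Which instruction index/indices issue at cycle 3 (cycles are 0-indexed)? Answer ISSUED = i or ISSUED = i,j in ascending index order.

[0] i0  ld.MEM  -- RAW r3
[1] i1  sll.ALU  -- RAW r1
[2] i2  st.MEM  -- no-port MEM/MEM
[3] i3,i4  st.MEM+or.ALU  -- pair
[4] i5,i6  add.ALU+add.ALU  -- pair
[5] i7,i8  st.MEM+xor.ALU  -- pair

ISSUED = 3,4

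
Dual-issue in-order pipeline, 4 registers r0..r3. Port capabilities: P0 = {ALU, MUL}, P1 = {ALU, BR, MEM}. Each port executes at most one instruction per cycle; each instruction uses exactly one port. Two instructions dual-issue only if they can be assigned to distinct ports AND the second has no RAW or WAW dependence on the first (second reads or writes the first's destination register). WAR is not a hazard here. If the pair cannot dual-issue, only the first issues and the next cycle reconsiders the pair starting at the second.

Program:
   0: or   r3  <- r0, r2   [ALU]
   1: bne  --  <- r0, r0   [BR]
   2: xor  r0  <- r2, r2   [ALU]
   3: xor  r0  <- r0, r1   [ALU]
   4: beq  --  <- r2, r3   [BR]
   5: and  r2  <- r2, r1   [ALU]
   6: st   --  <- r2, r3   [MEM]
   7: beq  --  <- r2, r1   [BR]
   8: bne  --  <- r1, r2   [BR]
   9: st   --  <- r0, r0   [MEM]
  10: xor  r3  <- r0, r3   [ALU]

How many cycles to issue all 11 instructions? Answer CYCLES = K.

CYCLES = 8

c0: i0/i1 or.ALU;bne.BR  pair
c1: i2 xor.ALU  RAW+WAW r0
c2: i3/i4 xor.ALU;beq.BR  pair
c3: i5 and.ALU  RAW r2
c4: i6 st.MEM  no-port MEM/BR
c5: i7 beq.BR  no-port BR/BR
c6: i8 bne.BR  no-port BR/MEM
c7: i9/i10 st.MEM;xor.ALU  pair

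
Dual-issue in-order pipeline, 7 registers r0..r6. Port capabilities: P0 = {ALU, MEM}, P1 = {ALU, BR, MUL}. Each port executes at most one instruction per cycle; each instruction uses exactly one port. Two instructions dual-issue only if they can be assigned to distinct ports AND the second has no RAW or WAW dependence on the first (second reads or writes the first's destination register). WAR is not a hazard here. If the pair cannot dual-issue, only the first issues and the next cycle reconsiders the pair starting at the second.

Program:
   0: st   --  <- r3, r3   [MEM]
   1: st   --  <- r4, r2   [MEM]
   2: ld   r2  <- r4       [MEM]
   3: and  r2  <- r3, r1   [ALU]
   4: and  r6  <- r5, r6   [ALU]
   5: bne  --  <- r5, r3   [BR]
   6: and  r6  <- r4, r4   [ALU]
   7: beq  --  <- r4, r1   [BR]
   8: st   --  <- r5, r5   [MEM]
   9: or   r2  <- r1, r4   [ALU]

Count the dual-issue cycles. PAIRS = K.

PAIRS = 3

#0 head=0: st.MEM i0 no-port MEM/MEM
#1 head=1: st.MEM i1 no-port MEM/MEM
#2 head=2: ld.MEM i2 WAW r2
#3 head=3: and.ALU and.ALU i3,i4 dual
#4 head=5: bne.BR and.ALU i5,i6 dual
#5 head=7: beq.BR st.MEM i7,i8 dual
#6 head=9: or.ALU i9 tail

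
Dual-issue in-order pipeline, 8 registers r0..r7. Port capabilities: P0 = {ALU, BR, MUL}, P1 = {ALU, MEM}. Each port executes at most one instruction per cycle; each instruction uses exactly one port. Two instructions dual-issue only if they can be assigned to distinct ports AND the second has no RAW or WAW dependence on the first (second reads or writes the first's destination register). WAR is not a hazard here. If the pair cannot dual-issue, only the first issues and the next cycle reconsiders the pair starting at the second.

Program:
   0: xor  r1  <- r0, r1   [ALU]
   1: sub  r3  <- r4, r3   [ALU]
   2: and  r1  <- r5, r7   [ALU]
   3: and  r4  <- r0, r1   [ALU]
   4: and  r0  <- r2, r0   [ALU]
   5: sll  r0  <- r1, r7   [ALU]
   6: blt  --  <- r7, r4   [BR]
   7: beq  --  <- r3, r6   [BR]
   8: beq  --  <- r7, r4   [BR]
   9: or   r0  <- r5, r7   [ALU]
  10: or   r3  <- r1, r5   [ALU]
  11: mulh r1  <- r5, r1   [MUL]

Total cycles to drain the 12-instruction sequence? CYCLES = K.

CYCLES = 7

t=0 i0+i1:xor.ALU sub.ALU ; dual
t=1 i2:and.ALU ; RAW r1
t=2 i3+i4:and.ALU and.ALU ; dual
t=3 i5+i6:sll.ALU blt.BR ; dual
t=4 i7:beq.BR ; no-port BR/BR
t=5 i8+i9:beq.BR or.ALU ; dual
t=6 i10+i11:or.ALU mulh.MUL ; dual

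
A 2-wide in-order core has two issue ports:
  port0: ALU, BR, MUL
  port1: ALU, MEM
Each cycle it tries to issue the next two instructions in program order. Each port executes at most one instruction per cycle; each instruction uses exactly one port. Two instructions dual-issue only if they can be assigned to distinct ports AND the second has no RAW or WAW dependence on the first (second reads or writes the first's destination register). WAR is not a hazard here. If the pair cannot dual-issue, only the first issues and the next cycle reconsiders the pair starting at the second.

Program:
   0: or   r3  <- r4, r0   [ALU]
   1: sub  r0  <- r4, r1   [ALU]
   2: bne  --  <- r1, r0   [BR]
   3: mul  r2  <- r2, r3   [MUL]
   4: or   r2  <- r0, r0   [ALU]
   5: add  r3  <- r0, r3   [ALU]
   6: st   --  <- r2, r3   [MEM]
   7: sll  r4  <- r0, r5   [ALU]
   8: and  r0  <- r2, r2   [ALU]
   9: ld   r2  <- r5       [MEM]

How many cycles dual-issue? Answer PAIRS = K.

PAIRS = 4

[0] i0,i1  or/sub  -- dual
[1] i2  bne  -- no-port BR/MUL
[2] i3  mul  -- WAW r2
[3] i4,i5  or/add  -- dual
[4] i6,i7  st/sll  -- dual
[5] i8,i9  and/ld  -- dual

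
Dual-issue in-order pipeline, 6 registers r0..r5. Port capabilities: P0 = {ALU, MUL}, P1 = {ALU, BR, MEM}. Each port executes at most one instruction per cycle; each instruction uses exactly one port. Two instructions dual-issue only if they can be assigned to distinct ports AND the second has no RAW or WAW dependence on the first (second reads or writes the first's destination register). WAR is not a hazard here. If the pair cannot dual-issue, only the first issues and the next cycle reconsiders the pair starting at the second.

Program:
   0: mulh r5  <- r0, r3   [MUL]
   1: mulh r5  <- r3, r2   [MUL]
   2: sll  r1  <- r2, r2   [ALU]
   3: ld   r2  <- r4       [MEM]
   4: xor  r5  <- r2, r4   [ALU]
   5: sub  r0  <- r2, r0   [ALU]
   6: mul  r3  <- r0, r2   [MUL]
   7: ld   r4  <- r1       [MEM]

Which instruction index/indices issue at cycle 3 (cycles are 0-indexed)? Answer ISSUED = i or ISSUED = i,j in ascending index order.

ISSUED = 4,5

c0: i0 mulh  no-port MUL/MUL
c1: i1+i2 mulh+sll  2-wide
c2: i3 ld  RAW r2
c3: i4+i5 xor+sub  2-wide
c4: i6+i7 mul+ld  2-wide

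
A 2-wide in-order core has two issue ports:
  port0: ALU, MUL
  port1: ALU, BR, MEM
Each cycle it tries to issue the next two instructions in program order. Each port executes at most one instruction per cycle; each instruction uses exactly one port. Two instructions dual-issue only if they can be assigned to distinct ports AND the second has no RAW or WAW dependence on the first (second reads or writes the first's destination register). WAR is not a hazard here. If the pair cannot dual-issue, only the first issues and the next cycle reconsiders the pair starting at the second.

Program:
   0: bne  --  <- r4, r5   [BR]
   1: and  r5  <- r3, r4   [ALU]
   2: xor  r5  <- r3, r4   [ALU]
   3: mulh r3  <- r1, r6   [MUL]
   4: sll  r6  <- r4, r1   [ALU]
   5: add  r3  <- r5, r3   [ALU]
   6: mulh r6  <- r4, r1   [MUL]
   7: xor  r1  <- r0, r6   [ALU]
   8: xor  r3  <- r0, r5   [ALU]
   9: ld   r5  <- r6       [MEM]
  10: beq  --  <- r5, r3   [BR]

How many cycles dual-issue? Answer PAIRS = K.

  cy0 -> i0,i1 (bne.BR/and.ALU) pair
  cy1 -> i2,i3 (xor.ALU/mulh.MUL) pair
  cy2 -> i4,i5 (sll.ALU/add.ALU) pair
  cy3 -> i6 (mulh.MUL) RAW r6
  cy4 -> i7,i8 (xor.ALU/xor.ALU) pair
  cy5 -> i9 (ld.MEM) no-port MEM/BR
  cy6 -> i10 (beq.BR) tail

PAIRS = 4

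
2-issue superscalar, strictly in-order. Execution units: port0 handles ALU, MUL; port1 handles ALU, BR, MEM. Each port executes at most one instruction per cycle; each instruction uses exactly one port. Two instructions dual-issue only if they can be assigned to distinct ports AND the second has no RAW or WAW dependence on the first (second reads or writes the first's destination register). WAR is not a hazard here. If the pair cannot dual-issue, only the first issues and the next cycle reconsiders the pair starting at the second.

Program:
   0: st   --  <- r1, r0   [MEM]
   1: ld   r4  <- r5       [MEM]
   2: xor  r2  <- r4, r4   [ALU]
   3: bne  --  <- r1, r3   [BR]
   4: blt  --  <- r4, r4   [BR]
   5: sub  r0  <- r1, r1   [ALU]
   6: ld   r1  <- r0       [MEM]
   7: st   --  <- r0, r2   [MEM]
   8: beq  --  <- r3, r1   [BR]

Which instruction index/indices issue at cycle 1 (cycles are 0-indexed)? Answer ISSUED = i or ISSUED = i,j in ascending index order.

ISSUED = 1

[0] i0  st.MEM  -- no-port MEM/MEM
[1] i1  ld.MEM  -- RAW r4
[2] i2,i3  xor.ALU bne.BR  -- 2-wide
[3] i4,i5  blt.BR sub.ALU  -- 2-wide
[4] i6  ld.MEM  -- no-port MEM/MEM
[5] i7  st.MEM  -- no-port MEM/BR
[6] i8  beq.BR  -- tail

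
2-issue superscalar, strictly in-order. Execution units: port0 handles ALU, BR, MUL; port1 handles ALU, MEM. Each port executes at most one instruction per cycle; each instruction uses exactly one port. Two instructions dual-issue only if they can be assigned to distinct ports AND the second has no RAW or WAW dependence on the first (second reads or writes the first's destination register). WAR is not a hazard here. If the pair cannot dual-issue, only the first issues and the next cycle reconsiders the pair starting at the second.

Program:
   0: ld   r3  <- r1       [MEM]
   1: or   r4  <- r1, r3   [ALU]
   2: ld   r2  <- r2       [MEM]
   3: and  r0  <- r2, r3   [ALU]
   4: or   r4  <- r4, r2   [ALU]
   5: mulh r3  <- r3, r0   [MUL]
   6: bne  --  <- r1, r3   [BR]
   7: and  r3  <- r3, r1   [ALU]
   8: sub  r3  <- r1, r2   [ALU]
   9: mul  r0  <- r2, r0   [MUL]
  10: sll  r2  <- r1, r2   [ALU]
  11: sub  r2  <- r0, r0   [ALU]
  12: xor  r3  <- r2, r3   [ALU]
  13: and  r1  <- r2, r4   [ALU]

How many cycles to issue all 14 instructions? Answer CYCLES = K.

CYCLES = 9

t=0 i0:ld ; RAW r3
t=1 i1/i2:or/ld ; pair
t=2 i3/i4:and/or ; pair
t=3 i5:mulh ; no-port MUL/BR
t=4 i6/i7:bne/and ; pair
t=5 i8/i9:sub/mul ; pair
t=6 i10:sll ; WAW r2
t=7 i11:sub ; RAW r2
t=8 i12/i13:xor/and ; pair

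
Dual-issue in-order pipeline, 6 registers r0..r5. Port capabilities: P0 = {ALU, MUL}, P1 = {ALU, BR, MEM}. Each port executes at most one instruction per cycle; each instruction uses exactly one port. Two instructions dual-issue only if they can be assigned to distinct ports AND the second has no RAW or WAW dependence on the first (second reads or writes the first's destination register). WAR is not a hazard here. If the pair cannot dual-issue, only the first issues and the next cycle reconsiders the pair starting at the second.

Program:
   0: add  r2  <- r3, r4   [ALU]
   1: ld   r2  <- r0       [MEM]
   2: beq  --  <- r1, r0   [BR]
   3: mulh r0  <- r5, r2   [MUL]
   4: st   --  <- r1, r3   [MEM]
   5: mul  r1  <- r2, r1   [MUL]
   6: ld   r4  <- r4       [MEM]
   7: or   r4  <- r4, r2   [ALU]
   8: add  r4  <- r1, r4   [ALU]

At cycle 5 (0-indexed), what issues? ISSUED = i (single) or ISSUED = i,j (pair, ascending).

ISSUED = 7

[0] i0  add  -- WAW r2
[1] i1  ld  -- no-port MEM/BR
[2] i2&i3  beq/mulh  -- dual
[3] i4&i5  st/mul  -- dual
[4] i6  ld  -- RAW+WAW r4
[5] i7  or  -- RAW+WAW r4
[6] i8  add  -- tail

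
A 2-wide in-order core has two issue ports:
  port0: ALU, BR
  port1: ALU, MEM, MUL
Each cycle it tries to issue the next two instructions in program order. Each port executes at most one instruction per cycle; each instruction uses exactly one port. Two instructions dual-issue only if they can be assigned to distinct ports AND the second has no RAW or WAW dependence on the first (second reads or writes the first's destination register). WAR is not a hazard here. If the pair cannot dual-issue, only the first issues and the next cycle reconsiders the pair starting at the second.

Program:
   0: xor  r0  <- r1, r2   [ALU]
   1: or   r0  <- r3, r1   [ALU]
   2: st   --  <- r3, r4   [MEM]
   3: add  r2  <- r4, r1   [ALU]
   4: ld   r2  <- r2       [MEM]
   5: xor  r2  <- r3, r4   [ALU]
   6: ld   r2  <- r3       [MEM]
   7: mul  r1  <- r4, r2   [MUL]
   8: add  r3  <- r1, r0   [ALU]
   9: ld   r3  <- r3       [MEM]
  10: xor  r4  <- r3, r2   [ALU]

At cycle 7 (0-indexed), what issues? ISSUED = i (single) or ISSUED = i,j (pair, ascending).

t=0 i0:xor ; WAW r0
t=1 i1/i2:or;st ; 2-wide
t=2 i3:add ; RAW+WAW r2
t=3 i4:ld ; WAW r2
t=4 i5:xor ; WAW r2
t=5 i6:ld ; no-port MEM/MUL
t=6 i7:mul ; RAW r1
t=7 i8:add ; RAW+WAW r3
t=8 i9:ld ; RAW r3
t=9 i10:xor ; tail

ISSUED = 8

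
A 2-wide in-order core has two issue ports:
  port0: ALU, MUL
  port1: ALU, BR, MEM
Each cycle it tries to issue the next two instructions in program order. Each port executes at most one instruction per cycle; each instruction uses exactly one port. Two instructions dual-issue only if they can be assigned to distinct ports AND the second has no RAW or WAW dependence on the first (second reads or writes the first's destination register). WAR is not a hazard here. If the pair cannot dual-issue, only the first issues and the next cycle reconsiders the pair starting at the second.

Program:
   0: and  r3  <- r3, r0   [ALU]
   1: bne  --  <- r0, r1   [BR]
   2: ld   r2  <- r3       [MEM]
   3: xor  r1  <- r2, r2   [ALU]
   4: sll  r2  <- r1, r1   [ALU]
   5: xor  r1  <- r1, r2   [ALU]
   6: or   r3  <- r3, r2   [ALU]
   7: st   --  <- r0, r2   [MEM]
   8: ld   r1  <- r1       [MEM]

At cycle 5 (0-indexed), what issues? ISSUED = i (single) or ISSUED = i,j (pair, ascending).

ISSUED = 7

[0] i0/i1  and;bne  -- 2-wide
[1] i2  ld  -- RAW r2
[2] i3  xor  -- RAW r1
[3] i4  sll  -- RAW r2
[4] i5/i6  xor;or  -- 2-wide
[5] i7  st  -- no-port MEM/MEM
[6] i8  ld  -- tail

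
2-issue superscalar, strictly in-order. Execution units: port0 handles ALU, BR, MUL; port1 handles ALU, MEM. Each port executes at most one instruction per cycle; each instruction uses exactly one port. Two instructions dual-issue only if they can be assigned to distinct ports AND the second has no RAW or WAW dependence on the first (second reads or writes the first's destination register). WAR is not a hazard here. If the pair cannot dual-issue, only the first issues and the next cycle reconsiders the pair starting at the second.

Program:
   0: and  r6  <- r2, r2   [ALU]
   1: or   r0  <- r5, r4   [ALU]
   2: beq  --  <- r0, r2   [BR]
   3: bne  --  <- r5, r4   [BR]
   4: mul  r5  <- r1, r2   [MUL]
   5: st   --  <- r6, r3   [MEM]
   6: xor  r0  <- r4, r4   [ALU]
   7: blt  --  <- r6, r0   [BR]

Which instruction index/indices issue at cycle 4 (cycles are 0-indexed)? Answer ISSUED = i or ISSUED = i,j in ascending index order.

ISSUED = 6

c0: i0,i1 and.ALU;or.ALU  pair
c1: i2 beq.BR  no-port BR/BR
c2: i3 bne.BR  no-port BR/MUL
c3: i4,i5 mul.MUL;st.MEM  pair
c4: i6 xor.ALU  RAW r0
c5: i7 blt.BR  tail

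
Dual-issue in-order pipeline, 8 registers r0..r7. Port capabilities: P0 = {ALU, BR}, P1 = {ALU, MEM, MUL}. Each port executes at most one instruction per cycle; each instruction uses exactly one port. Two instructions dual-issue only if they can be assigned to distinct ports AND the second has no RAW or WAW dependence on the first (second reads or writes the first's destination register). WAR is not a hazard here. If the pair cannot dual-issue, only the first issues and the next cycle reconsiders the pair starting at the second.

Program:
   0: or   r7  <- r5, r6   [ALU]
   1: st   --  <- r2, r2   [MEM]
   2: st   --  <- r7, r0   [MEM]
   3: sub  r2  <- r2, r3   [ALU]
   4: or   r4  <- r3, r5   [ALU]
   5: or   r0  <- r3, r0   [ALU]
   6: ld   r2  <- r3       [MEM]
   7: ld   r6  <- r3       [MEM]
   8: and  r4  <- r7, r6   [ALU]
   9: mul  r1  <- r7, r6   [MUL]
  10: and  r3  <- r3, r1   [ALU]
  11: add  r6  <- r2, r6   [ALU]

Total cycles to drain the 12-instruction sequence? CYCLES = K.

c0: i0/i1 or;st  2-wide
c1: i2/i3 st;sub  2-wide
c2: i4/i5 or;or  2-wide
c3: i6 ld  no-port MEM/MEM
c4: i7 ld  RAW r6
c5: i8/i9 and;mul  2-wide
c6: i10/i11 and;add  2-wide

CYCLES = 7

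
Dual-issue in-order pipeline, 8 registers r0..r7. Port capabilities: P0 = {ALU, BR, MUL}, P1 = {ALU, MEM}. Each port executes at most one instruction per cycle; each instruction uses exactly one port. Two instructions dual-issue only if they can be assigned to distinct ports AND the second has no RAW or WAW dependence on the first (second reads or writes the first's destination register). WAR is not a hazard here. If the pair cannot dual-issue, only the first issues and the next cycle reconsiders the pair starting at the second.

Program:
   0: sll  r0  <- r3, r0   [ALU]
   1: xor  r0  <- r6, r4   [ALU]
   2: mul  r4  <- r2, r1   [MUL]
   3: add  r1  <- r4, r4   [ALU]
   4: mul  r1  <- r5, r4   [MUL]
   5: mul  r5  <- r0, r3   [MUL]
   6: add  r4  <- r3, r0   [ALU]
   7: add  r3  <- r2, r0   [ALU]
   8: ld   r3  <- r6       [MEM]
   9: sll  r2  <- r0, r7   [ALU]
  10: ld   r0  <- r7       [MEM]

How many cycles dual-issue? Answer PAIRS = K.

PAIRS = 3

0. sll.ALU @i0  | WAW r0
1. xor.ALU+mul.MUL @i1+i2  | dual
2. add.ALU @i3  | WAW r1
3. mul.MUL @i4  | no-port MUL/MUL
4. mul.MUL+add.ALU @i5+i6  | dual
5. add.ALU @i7  | WAW r3
6. ld.MEM+sll.ALU @i8+i9  | dual
7. ld.MEM @i10  | tail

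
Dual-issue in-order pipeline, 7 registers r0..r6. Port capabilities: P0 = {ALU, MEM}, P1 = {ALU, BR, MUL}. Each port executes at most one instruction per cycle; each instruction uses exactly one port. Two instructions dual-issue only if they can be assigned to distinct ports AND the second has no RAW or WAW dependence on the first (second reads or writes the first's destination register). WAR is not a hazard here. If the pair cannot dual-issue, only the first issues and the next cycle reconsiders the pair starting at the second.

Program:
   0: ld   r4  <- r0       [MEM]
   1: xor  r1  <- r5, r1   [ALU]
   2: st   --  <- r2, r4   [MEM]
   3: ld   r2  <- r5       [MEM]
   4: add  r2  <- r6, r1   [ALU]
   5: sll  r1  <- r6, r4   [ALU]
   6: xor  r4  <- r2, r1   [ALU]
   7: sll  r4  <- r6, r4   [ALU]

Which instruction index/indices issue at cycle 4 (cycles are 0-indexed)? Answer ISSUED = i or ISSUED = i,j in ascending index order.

0. ld.MEM/xor.ALU @i0+i1  | pair
1. st.MEM @i2  | no-port MEM/MEM
2. ld.MEM @i3  | WAW r2
3. add.ALU/sll.ALU @i4+i5  | pair
4. xor.ALU @i6  | RAW+WAW r4
5. sll.ALU @i7  | tail

ISSUED = 6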